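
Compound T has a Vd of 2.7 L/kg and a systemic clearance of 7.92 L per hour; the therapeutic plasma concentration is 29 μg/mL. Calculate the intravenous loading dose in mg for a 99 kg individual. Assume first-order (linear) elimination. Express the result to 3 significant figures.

Vd(total) = 99 kg × 2.7 L/kg = 267.3 L
LD = Vd × C = 267.3 × 29.00 = 7752 mg

7750 mg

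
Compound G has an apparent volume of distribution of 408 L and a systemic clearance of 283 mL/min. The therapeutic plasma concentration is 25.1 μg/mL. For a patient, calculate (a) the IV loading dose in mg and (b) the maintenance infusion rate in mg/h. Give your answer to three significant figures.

Loading: fill Vd to C_target → 408.0 L × 25.1 mg/L = 10240 mg
CL = 283 mL/min = 283 × 0.06 = 16.98 L/h
Maintenance infusion rate = CL × Css = 16.98 × 25.1 = 426.2 mg/h

(a) 10200 mg; (b) 426 mg/h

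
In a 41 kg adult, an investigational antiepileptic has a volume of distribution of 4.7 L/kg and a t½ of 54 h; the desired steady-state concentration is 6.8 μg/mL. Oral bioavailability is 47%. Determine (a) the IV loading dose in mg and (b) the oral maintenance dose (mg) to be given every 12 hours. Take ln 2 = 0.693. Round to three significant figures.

Vd(total) = 41 kg × 4.7 L/kg = 192.7 L
LD = Vd × C = 192.7 × 6.8 = 1310 mg
CL = 0.693 × Vd / t½ = 0.693 × 192.7 / 54 = 2.473 L/h
D = CL × Css × τ / F = 2.473 × 6.8 × 12 / 0.47 = 429.4 mg

(a) 1310 mg; (b) 429 mg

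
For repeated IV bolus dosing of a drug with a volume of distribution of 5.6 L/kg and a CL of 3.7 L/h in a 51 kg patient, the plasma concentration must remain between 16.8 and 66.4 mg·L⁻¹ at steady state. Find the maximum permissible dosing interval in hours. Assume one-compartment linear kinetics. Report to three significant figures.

Vd = 5.6 L/kg × 51 kg = 285.6 L
k = CL / Vd = 3.700 / 285.6 = 0.01296 h⁻¹
Between IV bolus doses, concentration decays as C = C₀·e^(−kτ), so C_peak/C_trough = e^(kτ).
τ_max = ln(C_peak/C_trough) / k = ln(66.4/16.8) / 0.01296 = 1.374 / 0.01296 = 106.0 h

106 h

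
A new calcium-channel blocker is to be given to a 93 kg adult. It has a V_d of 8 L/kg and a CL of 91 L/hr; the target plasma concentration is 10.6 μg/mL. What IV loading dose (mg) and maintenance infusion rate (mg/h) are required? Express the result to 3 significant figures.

(a) 7890 mg; (b) 965 mg/h

Total Vd = 8 × 93 = 744.0 L
LD = Vd · C_target = 744.0 × 10.6 = 7886 mg
Maintenance infusion rate = CL × Css = 91.00 × 10.6 = 964.6 mg/h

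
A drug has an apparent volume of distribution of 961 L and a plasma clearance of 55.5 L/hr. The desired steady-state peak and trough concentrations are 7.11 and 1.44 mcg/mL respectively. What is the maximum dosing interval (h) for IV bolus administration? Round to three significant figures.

k = CL / Vd = 55.50 / 961.0 = 0.05775 h⁻¹
Between IV bolus doses, concentration decays as C = C₀·e^(−kτ), so C_peak/C_trough = e^(kτ).
τ_max = ln(C_peak/C_trough) / k = ln(7.11/1.44) / 0.05775 = 1.597 / 0.05775 = 27.65 h

27.7 h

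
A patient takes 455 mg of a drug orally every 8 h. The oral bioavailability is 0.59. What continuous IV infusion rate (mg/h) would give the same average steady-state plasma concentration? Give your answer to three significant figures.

Equivalent systemic input: infusion rate = F·D/τ.
Rate = 0.59 × 455 / 8 = 33.56 mg/h

33.6 mg/h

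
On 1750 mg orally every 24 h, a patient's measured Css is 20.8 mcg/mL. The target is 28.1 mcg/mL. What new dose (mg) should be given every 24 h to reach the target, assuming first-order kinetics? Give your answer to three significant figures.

With linear kinetics, Css is proportional to dose rate (D/τ) at fixed clearance.
D₂ = D₁ × (Css,target / Css,current) = 1750 × 28.1/20.8 = 2364 mg

2360 mg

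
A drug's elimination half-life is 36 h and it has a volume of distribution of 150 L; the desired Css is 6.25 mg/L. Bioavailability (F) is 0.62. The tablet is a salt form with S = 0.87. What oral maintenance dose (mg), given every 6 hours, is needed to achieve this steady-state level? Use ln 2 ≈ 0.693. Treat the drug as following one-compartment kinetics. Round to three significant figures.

201 mg

CL = ln 2 · Vd / t½ = 0.693 × 150.0 / 36 = 2.888 L/h
D = CL × Css × τ / F / S = 2.888 × 6.25 × 6 / 0.62 / 0.87 = 200.8 mg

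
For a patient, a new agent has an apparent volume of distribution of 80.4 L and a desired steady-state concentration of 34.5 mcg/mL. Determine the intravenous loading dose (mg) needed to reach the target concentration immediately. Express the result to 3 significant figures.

2770 mg

The loading dose fills Vd to the target concentration.
LD = Vd × C = 80.40 × 34.50 = 2774 mg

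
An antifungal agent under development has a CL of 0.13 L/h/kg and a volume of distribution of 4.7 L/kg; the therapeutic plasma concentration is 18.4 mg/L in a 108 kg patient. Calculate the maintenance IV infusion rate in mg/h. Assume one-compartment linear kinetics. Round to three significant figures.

CL = 0.13 L/h/kg × 108 kg = 14.04 L/h
Vd does not affect the maintenance rate; only clearance governs steady-state input.
R₀ = 14.04 × 18.4 = 258.3 mg/h

258 mg/h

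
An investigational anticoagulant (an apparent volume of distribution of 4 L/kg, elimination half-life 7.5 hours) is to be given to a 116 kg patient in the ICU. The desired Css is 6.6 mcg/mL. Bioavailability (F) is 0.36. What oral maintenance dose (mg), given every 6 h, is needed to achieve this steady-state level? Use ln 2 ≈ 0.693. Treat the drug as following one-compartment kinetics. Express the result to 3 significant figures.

4720 mg

Vd = 4 L/kg × 116 kg = 464.0 L
CL = ln 2 · Vd / t½ = 0.693 × 464.0 / 7.5 = 42.87 L/h
D = CL × Css × τ / F = 42.87 × 6.6 × 6 / 0.36 = 4716 mg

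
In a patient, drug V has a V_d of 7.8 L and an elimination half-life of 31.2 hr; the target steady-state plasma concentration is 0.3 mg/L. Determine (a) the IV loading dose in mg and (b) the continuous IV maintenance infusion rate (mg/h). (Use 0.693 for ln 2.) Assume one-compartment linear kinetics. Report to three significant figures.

(a) 2.34 mg; (b) 0.0520 mg/h

LD = Vd × C = 7.800 × 0.3 = 2.340 mg
CL = 0.693 × Vd / t½ = 0.693 × 7.800 / 31.2 = 0.1733 L/h
Infusion rate = CL × Css = 0.1733 × 0.3 = 0.05199 mg/h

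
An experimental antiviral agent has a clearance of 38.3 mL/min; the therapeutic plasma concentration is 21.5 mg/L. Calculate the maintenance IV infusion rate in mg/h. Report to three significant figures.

CL = 38.3 mL/min = 38.3 × 0.06 = 2.298 L/h
At steady state, infusion rate equals elimination rate: rate in = CL × Css.
R₀ = 2.298 × 21.5 = 49.41 mg/h

49.4 mg/h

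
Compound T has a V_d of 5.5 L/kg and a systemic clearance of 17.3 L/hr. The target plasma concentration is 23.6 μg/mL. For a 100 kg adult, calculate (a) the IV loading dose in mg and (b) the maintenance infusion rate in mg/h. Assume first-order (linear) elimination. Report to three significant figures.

(a) 13000 mg; (b) 408 mg/h

Total Vd = 5.5 × 100 = 550.0 L
LD = Vd · C_target = 550.0 × 23.6 = 12980 mg
Maintenance: replace elimination → rate = CL × Css = 17.30 × 23.6 = 408.3 mg/h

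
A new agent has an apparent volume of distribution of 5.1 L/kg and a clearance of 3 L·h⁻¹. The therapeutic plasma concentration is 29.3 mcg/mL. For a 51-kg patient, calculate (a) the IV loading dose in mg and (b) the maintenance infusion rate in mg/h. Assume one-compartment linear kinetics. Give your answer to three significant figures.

Vd(total) = 51 kg × 5.1 L/kg = 260.1 L
LD = Vd · C_target = 260.1 × 29.3 = 7621 mg
Maintenance: replace elimination → rate = CL × Css = 3.000 × 29.3 = 87.90 mg/h

(a) 7620 mg; (b) 87.9 mg/h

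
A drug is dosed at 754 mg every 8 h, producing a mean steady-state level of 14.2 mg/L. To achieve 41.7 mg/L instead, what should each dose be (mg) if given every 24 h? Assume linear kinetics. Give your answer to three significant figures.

With linear kinetics, Css is proportional to dose rate (D/τ) at fixed clearance.
D₂ = D₁ × (Css,target / Css,current) × (τ₂/τ₁) = 754 × (41.7/14.2) × (24/8) = 6643 mg

6640 mg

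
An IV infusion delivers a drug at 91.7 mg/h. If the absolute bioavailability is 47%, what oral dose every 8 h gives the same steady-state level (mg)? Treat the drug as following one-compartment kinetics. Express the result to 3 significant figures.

To maintain the same Css, the systemic dosing rate must be unchanged: F·D/τ = infusion rate.
D = rate × τ / F = 91.7 × 8 / 0.47 = 1561 mg

1560 mg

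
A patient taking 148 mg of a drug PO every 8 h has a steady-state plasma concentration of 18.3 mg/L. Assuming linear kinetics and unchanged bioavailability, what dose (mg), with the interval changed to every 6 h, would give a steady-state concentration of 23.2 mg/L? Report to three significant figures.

With linear kinetics, Css is proportional to dose rate (D/τ) at fixed clearance.
D₂ = D₁ × (Css,target / Css,current) × (τ₂/τ₁) = 148 × (23.2/18.3) × (6/8) = 140.7 mg

141 mg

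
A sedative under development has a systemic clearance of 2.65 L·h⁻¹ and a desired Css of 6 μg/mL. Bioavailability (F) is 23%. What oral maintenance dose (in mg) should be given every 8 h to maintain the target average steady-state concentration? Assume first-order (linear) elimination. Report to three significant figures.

553 mg

D = CL × Css × τ / F = 2.650 × 6 × 8 / 0.23 = 553.0 mg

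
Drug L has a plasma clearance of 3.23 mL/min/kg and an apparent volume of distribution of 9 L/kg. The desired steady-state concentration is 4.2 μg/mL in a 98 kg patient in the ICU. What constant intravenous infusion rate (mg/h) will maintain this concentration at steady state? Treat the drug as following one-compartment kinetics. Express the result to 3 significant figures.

79.8 mg/h

CL = 3.23 mL/min/kg × 98 kg = 316.5 mL/min = 316.5 × 60/1000 = 18.99 L/h
Maintenance depends on clearance, not Vd — rate in must match rate out.
Rate = CL × Css = 18.99 × 4.2 = 79.76 mg/h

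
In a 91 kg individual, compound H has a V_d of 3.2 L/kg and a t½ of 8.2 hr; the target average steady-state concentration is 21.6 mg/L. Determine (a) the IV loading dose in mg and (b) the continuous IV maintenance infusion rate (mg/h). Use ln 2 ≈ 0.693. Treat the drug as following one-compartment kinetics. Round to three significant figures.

(a) 6290 mg; (b) 532 mg/h

Vd = 3.2 L/kg × 91 kg = 291.2 L
LD = Vd × C = 291.2 × 21.6 = 6290 mg
CL = 0.693 × Vd / t½ = 0.693 × 291.2 / 8.2 = 24.61 L/h
Infusion rate = CL × Css = 24.61 × 21.6 = 531.6 mg/h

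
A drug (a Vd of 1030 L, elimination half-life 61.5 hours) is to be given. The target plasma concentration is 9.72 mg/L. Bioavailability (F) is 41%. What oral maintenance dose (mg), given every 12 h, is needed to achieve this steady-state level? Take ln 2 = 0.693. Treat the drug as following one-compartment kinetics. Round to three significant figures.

3300 mg

CL = ln 2 · Vd / t½ = 0.693 × 1030 / 61.5 = 11.61 L/h
D = CL × Css × τ / F = 11.61 × 9.72 × 12 / 0.41 = 3303 mg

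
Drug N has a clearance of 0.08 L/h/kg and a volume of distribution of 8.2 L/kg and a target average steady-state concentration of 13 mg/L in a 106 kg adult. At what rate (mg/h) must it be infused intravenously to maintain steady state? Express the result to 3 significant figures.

110 mg/h

CL = 0.08 L/h/kg × 106 kg = 8.480 L/h
R₀ = 8.480 × 13 = 110.2 mg/h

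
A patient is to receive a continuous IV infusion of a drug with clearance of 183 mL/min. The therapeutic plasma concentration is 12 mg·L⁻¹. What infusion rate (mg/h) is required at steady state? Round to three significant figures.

CL = 183 mL/min × 60/1000 = 10.98 L/h
At steady state, infusion rate equals elimination rate: rate in = CL × Css.
Rate = CL × Css = 10.98 × 12 = 131.8 mg/h

132 mg/h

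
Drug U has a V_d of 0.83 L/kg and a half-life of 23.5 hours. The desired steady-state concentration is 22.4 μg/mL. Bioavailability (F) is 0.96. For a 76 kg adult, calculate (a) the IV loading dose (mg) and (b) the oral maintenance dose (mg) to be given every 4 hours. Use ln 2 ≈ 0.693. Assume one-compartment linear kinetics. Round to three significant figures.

Vd(total) = 76 kg × 0.83 L/kg = 63.08 L
LD = Vd × C = 63.08 × 22.4 = 1413 mg
CL = 0.693 × Vd / t½ = 0.693 × 63.08 / 23.5 = 1.860 L/h
D = CL × Css × τ / F = 1.860 × 22.4 × 4 / 0.96 = 173.6 mg

(a) 1410 mg; (b) 174 mg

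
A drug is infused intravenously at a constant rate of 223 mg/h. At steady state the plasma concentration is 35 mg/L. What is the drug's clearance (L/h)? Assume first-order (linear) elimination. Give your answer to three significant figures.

6.37 L/h

At steady state, infusion rate = CL × Css, so CL = rate / Css.
CL = 223 / 35 = 6.371 L/h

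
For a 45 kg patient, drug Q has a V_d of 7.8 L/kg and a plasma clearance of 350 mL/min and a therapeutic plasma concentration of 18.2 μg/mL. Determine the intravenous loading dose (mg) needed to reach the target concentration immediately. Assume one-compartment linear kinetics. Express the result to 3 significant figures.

Vd = 7.8 L/kg × 45 kg = 351.0 L
The loading dose fills Vd to the target concentration.
LD = Vd × C = 351.0 × 18.20 = 6388 mg

6390 mg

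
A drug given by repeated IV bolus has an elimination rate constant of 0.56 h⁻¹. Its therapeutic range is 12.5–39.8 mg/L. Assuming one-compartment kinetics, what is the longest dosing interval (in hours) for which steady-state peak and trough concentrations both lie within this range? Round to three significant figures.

2.07 h

Between IV bolus doses, concentration decays as C = C₀·e^(−kτ), so C_peak/C_trough = e^(kτ).
τ_max = ln(C_peak/C_trough) / k = ln(39.8/12.5) / 0.5600 = 1.158 / 0.5600 = 2.068 h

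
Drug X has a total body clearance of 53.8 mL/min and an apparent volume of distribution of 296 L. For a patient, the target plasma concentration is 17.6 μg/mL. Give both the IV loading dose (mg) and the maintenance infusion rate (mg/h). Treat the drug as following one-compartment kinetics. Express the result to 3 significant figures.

LD = Vd · C_target = 296.0 × 17.6 = 5210 mg
CL = 53.8 mL/min = 53.8 × 0.06 = 3.228 L/h
Maintenance: replace elimination → rate = CL × Css = 3.228 × 17.6 = 56.81 mg/h

(a) 5210 mg; (b) 56.8 mg/h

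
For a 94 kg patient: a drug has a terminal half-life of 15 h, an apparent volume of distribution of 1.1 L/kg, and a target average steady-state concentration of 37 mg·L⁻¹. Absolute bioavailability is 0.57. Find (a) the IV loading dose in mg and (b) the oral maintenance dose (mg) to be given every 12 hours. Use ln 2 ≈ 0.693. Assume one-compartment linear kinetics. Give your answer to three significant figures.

(a) 3830 mg; (b) 3720 mg

Total Vd = 1.1 × 94 = 103.4 L
LD = Vd × C = 103.4 × 37 = 3826 mg
CL = 0.693 × Vd / t½ = 0.693 × 103.4 / 15 = 4.777 L/h
D = CL × Css × τ / F = 4.777 × 37 × 12 / 0.57 = 3721 mg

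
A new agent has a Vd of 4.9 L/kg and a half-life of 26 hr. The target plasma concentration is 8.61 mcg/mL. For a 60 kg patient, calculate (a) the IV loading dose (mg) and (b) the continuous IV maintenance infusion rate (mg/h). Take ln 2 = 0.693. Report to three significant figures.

Vd = 4.9 L/kg × 60 kg = 294.0 L
LD = Vd × C = 294.0 × 8.61 = 2531 mg
CL = 0.693 × Vd / t½ = 0.693 × 294.0 / 26 = 7.836 L/h
Infusion rate = CL × Css = 7.836 × 8.61 = 67.47 mg/h

(a) 2530 mg; (b) 67.5 mg/h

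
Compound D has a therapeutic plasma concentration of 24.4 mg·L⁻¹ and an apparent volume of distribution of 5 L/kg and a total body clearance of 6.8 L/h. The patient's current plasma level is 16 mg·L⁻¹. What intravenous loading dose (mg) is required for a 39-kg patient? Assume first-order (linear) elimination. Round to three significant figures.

Vd(total) = 39 kg × 5 L/kg = 195.0 L
Concentration deficit ΔC = 24.4 − 16 = 8.400 mg/L
LD = Vd × ΔC = 195.0 × 8.400 = 1638 mg

1640 mg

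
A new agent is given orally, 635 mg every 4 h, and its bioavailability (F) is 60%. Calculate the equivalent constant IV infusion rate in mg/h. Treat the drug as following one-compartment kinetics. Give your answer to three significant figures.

Equivalent systemic input: infusion rate = F·D/τ.
Rate = 0.6 × 635 / 4 = 95.25 mg/h

95.3 mg/h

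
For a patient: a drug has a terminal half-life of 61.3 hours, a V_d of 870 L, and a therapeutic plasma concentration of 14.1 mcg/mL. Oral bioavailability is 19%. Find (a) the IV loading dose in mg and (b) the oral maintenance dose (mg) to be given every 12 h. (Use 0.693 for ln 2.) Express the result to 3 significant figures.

LD = Vd × C = 870.0 × 14.1 = 12270 mg
CL = 0.693 × Vd / t½ = 0.693 × 870.0 / 61.3 = 9.835 L/h
D = CL × Css × τ / F = 9.835 × 14.1 × 12 / 0.19 = 8758 mg

(a) 12300 mg; (b) 8760 mg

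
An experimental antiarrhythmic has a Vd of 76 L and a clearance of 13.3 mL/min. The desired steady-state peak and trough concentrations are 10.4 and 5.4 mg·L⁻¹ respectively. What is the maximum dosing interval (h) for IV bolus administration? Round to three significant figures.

62.4 h

CL = 13.3 mL/min × 60/1000 = 0.7980 L/h
k = CL / Vd = 0.7980 / 76.00 = 0.01050 h⁻¹
Between IV bolus doses, concentration decays as C = C₀·e^(−kτ), so C_peak/C_trough = e^(kτ).
τ_max = ln(C_peak/C_trough) / k = ln(10.4/5.4) / 0.01050 = 0.6554 / 0.01050 = 62.42 h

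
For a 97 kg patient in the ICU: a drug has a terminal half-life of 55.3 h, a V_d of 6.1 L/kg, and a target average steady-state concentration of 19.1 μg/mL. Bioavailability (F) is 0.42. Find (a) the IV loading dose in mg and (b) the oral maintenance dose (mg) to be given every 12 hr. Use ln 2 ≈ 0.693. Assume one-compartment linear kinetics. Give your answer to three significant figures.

Total Vd = 6.1 × 97 = 591.7 L
LD = Vd × C = 591.7 × 19.1 = 11300 mg
CL = 0.693 × Vd / t½ = 0.693 × 591.7 / 55.3 = 7.415 L/h
D = CL × Css × τ / F = 7.415 × 19.1 × 12 / 0.42 = 4046 mg

(a) 11300 mg; (b) 4050 mg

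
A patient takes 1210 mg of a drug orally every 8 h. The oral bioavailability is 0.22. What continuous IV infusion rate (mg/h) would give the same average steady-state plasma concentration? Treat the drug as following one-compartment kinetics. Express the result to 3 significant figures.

Equivalent systemic input: infusion rate = F·D/τ.
Rate = 0.22 × 1210 / 8 = 33.28 mg/h

33.3 mg/h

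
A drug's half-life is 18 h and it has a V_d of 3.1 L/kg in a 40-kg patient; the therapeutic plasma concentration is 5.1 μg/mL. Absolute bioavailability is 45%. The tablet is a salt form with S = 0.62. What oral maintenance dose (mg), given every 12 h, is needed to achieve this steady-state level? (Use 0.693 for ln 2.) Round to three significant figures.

Total Vd = 3.1 × 40 = 124.0 L
CL = 0.693 × Vd / t½ = 0.693 × 124.0 / 18 = 4.774 L/h
D = CL × Css × τ / F / S = 4.774 × 5.1 × 12 / 0.45 / 0.62 = 1047 mg

1050 mg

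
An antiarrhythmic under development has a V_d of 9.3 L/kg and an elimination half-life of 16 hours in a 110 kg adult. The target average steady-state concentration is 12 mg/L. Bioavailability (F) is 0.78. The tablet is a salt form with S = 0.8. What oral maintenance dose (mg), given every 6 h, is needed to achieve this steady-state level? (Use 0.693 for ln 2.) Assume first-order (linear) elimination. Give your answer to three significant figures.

Vd(total) = 110 kg × 9.3 L/kg = 1023 L
k = 0.693/16 = 0.04331 h⁻¹, so CL = k·Vd = 0.04331 × 1023 = 44.31 L/h
D = CL × Css × τ / F / S = 44.31 × 12 × 6 / 0.78 / 0.8 = 5113 mg

5110 mg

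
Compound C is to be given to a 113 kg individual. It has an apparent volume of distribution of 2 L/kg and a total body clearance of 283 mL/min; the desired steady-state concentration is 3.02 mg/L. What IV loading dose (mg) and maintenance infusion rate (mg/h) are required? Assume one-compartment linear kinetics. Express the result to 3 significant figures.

Total Vd = 2 × 113 = 226.0 L
LD = Vd · C_target = 226.0 × 3.02 = 682.5 mg
Convert clearance: 283 mL/min × 60 min/h ÷ 1000 mL/L = 16.98 L/h
Infusion rate = 16.98 L/h × 3.02 mg/L = 51.28 mg/h

(a) 683 mg; (b) 51.3 mg/h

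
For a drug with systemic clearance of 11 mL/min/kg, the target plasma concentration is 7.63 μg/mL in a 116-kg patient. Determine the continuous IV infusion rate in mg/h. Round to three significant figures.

584 mg/h

CL = 11 mL/min/kg × 116 kg = 1276 mL/min = 1276 × 60/1000 = 76.56 L/h
At steady state, infusion rate equals elimination rate: rate in = CL × Css.
Infusion rate = CL · Css = 76.56 L/h × 7.63 mg/L = 584.2 mg/h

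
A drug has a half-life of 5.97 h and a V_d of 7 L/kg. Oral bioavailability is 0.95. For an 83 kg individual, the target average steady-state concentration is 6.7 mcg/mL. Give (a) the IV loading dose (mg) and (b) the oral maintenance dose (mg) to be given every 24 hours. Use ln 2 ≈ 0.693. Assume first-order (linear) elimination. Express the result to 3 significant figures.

(a) 3890 mg; (b) 11400 mg

Vd = 7 L/kg × 83 kg = 581.0 L
LD = Vd × C = 581.0 × 6.7 = 3893 mg
CL = 0.693 × Vd / t½ = 0.693 × 581.0 / 5.97 = 67.44 L/h
D = CL × Css × τ / F = 67.44 × 6.7 × 24 / 0.95 = 11420 mg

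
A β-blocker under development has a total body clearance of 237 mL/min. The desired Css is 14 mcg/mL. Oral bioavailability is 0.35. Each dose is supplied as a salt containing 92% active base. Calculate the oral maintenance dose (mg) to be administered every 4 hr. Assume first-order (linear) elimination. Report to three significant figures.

2470 mg

CL = 237 mL/min × 60/1000 = 14.22 L/h
At steady state, dose per interval replaces the amount cleared in that interval: F·S·D/τ = CL·Css.
D = CL × Css × τ / F / S = 14.22 × 14 × 4 / 0.35 / 0.92 = 2473 mg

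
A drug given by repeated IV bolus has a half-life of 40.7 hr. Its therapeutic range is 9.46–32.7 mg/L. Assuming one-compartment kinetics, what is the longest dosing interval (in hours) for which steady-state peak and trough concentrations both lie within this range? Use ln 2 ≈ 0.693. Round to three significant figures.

k = 0.693 / t½ = 0.693 / 40.7 = 0.01703 h⁻¹
Between IV bolus doses, concentration decays as C = C₀·e^(−kτ), so C_peak/C_trough = e^(kτ).
τ_max = ln(C_peak/C_trough) / k = ln(32.7/9.46) / 0.01703 = 1.240 / 0.01703 = 72.81 h

72.8 h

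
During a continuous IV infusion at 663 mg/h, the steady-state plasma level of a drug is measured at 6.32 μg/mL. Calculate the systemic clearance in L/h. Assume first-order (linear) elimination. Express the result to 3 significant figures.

105 L/h

At steady state, infusion rate = CL × Css, so CL = rate / Css.
CL = 663 / 6.32 = 104.9 L/h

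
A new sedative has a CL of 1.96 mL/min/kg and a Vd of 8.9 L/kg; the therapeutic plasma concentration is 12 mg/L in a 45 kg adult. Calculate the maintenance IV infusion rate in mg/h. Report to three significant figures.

CL = 1.96 mL/min/kg × 45 kg = 88.20 mL/min = 88.20 × 60/1000 = 5.292 L/h
At steady state, infusion rate equals elimination rate: rate in = CL × Css.
Infusion rate = CL · Css = 5.292 L/h × 12 mg/L = 63.50 mg/h

63.5 mg/h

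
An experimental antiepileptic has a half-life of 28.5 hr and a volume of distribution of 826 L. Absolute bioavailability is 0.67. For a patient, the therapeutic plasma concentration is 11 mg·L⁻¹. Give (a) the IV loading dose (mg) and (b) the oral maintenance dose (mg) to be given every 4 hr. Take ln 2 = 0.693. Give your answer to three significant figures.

(a) 9090 mg; (b) 1320 mg

LD = Vd × C = 826.0 × 11 = 9086 mg
CL = 0.693 × Vd / t½ = 0.693 × 826.0 / 28.5 = 20.08 L/h
D = CL × Css × τ / F = 20.08 × 11 × 4 / 0.67 = 1319 mg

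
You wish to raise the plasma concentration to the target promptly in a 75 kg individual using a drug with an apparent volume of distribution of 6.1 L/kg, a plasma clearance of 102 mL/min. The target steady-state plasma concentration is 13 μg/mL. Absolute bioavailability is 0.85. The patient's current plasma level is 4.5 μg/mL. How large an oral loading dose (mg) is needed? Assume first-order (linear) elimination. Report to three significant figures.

Total Vd = 6.1 × 75 = 457.5 L
Concentration deficit ΔC = 13 − 4.5 = 8.500 mg/L
LD = Vd × ΔC / F = 457.5 × 8.500 / 0.85 = 4575 mg

4580 mg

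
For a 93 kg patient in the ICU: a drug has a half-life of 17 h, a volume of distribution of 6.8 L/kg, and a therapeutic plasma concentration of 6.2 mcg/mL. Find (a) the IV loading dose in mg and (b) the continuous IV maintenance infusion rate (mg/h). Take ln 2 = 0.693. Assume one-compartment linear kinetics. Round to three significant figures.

(a) 3920 mg; (b) 160 mg/h

Vd(total) = 93 kg × 6.8 L/kg = 632.4 L
LD = Vd × C = 632.4 × 6.2 = 3921 mg
CL = 0.693 × Vd / t½ = 0.693 × 632.4 / 17 = 25.78 L/h
Infusion rate = CL × Css = 25.78 × 6.2 = 159.8 mg/h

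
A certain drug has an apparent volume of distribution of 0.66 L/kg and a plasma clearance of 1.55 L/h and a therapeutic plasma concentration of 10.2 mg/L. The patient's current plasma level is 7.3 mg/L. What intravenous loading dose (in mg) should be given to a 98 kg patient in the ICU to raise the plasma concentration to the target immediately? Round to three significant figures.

Total Vd = 0.66 × 98 = 64.68 L
Concentration deficit ΔC = 10.2 − 7.3 = 2.900 mg/L
LD = Vd × ΔC = 64.68 × 2.900 = 187.6 mg

188 mg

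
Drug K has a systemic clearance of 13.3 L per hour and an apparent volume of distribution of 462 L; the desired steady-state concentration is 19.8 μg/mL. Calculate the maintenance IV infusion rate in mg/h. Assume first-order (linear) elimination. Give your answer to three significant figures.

263 mg/h

Infusion rate = CL · Css = 13.30 L/h × 19.8 mg/L = 263.3 mg/h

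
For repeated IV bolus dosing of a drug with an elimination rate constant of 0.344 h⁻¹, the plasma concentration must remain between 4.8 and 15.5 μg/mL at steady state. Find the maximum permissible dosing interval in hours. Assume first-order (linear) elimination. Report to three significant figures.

Between IV bolus doses, concentration decays as C = C₀·e^(−kτ), so C_peak/C_trough = e^(kτ).
τ_max = ln(C_peak/C_trough) / k = ln(15.5/4.8) / 0.3440 = 1.172 / 0.3440 = 3.407 h

3.41 h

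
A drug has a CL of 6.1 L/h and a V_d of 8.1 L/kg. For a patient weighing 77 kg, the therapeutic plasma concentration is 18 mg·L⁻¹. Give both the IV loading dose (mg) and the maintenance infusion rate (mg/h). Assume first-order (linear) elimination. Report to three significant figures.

Vd = 8.1 L/kg × 77 kg = 623.7 L
LD = Vd · C_target = 623.7 × 18 = 11230 mg
Maintenance infusion rate = CL × Css = 6.100 × 18 = 109.8 mg/h

(a) 11200 mg; (b) 110 mg/h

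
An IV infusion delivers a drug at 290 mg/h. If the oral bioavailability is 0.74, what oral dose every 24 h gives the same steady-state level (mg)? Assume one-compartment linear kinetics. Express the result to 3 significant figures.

9410 mg

To maintain the same Css, the systemic dosing rate must be unchanged: F·D/τ = infusion rate.
D = rate × τ / F = 290 × 24 / 0.74 = 9405 mg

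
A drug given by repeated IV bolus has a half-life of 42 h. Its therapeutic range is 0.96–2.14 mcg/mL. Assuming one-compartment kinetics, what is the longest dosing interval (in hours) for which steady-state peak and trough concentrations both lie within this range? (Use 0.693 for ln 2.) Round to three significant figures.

48.6 h

k = 0.693 / t½ = 0.693 / 42 = 0.01650 h⁻¹
Between IV bolus doses, concentration decays as C = C₀·e^(−kτ), so C_peak/C_trough = e^(kτ).
τ_max = ln(C_peak/C_trough) / k = ln(2.14/0.96) / 0.01650 = 0.8016 / 0.01650 = 48.58 h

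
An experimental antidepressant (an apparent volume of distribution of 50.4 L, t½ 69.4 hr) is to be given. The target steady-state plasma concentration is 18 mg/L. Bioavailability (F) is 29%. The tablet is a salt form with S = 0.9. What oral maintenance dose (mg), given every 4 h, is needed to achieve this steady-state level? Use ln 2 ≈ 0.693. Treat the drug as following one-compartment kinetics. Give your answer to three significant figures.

CL = 0.693 × Vd / t½ = 0.693 × 50.40 / 69.4 = 0.5033 L/h
D = CL × Css × τ / F / S = 0.5033 × 18 × 4 / 0.29 / 0.9 = 138.8 mg

139 mg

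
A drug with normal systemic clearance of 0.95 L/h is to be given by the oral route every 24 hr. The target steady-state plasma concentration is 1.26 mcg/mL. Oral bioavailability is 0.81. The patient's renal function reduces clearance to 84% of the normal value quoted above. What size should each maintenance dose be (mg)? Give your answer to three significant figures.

Patient clearance = 0.84 × 0.9500 = 0.7980 L/h
D = CL × Css × τ / F = 0.7980 × 1.26 × 24 / 0.81 = 29.79 mg

29.8 mg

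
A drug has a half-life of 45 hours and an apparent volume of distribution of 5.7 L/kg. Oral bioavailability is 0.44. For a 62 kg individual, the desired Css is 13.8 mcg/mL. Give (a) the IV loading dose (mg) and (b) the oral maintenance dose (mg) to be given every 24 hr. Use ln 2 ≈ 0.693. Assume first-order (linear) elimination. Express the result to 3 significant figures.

(a) 4880 mg; (b) 4100 mg

Vd(total) = 62 kg × 5.7 L/kg = 353.4 L
LD = Vd × C = 353.4 × 13.8 = 4877 mg
CL = 0.693 × Vd / t½ = 0.693 × 353.4 / 45 = 5.442 L/h
D = CL × Css × τ / F = 5.442 × 13.8 × 24 / 0.44 = 4096 mg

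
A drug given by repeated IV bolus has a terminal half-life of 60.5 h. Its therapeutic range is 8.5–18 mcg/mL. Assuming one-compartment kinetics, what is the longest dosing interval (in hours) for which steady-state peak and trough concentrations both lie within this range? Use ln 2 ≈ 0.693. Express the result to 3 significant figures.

65.5 h

k = 0.693 / t½ = 0.693 / 60.5 = 0.01145 h⁻¹
Between IV bolus doses, concentration decays as C = C₀·e^(−kτ), so C_peak/C_trough = e^(kτ).
τ_max = ln(C_peak/C_trough) / k = ln(18/8.5) / 0.01145 = 0.7503 / 0.01145 = 65.53 h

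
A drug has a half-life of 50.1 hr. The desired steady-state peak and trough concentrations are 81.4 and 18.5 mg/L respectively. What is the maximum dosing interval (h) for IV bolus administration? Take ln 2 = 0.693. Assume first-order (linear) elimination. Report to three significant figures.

k = 0.693 / t½ = 0.693 / 50.1 = 0.01383 h⁻¹
Between IV bolus doses, concentration decays as C = C₀·e^(−kτ), so C_peak/C_trough = e^(kτ).
τ_max = ln(C_peak/C_trough) / k = ln(81.4/18.5) / 0.01383 = 1.482 / 0.01383 = 107.2 h

107 h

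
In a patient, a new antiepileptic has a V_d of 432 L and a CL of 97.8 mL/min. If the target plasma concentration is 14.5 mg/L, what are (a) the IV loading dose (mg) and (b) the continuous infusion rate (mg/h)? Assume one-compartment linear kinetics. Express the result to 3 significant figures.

(a) 6260 mg; (b) 85.1 mg/h

Loading: fill Vd to C_target → 432.0 L × 14.5 mg/L = 6264 mg
CL = 97.8 mL/min × 60/1000 = 5.868 L/h
Infusion rate = 5.868 L/h × 14.5 mg/L = 85.09 mg/h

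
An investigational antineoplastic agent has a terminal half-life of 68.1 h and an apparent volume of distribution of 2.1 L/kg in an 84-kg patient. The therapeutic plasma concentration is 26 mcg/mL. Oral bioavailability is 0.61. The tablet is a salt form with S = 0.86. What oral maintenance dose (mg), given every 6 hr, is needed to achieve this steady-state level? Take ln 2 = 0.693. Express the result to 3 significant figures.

Vd = 2.1 L/kg × 84 kg = 176.4 L
CL = ln 2 · Vd / t½ = 0.693 × 176.4 / 68.1 = 1.795 L/h
D = CL × Css × τ / F / S = 1.795 × 26 × 6 / 0.61 / 0.86 = 533.8 mg

534 mg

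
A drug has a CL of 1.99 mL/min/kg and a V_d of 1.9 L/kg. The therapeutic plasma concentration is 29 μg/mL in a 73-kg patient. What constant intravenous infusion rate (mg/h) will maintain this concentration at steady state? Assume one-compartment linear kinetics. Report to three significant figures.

CL = 1.99 mL/min/kg × 73 kg = 145.3 mL/min = 145.3 × 60/1000 = 8.718 L/h
Rate = CL × Css = 8.718 × 29 = 252.8 mg/h

253 mg/h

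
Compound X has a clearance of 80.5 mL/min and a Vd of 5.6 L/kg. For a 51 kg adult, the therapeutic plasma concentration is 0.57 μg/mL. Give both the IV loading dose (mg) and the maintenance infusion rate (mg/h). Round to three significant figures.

Total Vd = 5.6 × 51 = 285.6 L
Loading dose = Vd × C = 285.6 × 0.57 = 162.8 mg
CL = 80.5 mL/min = 80.5 × 0.06 = 4.830 L/h
Infusion rate = 4.830 L/h × 0.57 mg/L = 2.753 mg/h

(a) 163 mg; (b) 2.75 mg/h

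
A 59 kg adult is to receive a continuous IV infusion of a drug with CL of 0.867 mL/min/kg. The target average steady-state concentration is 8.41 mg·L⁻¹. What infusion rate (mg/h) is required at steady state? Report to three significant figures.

CL = 0.867 mL/min/kg × 59 kg = 51.15 mL/min = 51.15 × 60/1000 = 3.069 L/h
At steady state, infusion rate equals elimination rate: rate in = CL × Css.
R₀ = 3.069 × 8.41 = 25.81 mg/h

25.8 mg/h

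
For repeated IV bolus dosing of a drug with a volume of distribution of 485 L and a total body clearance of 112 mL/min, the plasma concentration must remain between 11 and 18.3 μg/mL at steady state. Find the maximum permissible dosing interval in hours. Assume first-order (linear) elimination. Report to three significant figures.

CL = 112 mL/min = 112 × 0.06 = 6.720 L/h
k = CL / Vd = 6.720 / 485.0 = 0.01386 h⁻¹
Between IV bolus doses, concentration decays as C = C₀·e^(−kτ), so C_peak/C_trough = e^(kτ).
τ_max = ln(C_peak/C_trough) / k = ln(18.3/11) / 0.01386 = 0.5090 / 0.01386 = 36.72 h

36.7 h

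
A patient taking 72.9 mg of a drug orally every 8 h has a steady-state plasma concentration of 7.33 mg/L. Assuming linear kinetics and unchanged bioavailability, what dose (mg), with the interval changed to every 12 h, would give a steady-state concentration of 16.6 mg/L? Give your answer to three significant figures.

For first-order elimination, Css ∝ F·D/(CL·τ); F and CL are unchanged, so Css ∝ D/τ.
D₂ = D₁ × (Css,target / Css,current) × (τ₂/τ₁) = 72.9 × (16.6/7.33) × (12/8) = 247.6 mg

248 mg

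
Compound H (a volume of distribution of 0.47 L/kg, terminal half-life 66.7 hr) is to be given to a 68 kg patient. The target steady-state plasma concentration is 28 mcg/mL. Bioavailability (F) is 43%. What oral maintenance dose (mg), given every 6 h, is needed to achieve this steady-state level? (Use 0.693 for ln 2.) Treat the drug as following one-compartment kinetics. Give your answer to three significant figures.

Total Vd = 0.47 × 68 = 31.96 L
CL = 0.693 × Vd / t½ = 0.693 × 31.96 / 66.7 = 0.3321 L/h
D = CL × Css × τ / F = 0.3321 × 28 × 6 / 0.43 = 129.8 mg

130 mg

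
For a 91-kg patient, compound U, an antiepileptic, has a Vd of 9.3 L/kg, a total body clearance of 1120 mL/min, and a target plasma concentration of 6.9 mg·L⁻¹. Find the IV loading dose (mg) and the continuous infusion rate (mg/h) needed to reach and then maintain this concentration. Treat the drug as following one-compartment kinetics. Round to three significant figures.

Total Vd = 9.3 × 91 = 846.3 L
Loading dose = Vd × C = 846.3 × 6.9 = 5839 mg
CL = 1120 mL/min × 60/1000 = 67.20 L/h
Maintenance: replace elimination → rate = CL × Css = 67.20 × 6.9 = 463.7 mg/h

(a) 5840 mg; (b) 464 mg/h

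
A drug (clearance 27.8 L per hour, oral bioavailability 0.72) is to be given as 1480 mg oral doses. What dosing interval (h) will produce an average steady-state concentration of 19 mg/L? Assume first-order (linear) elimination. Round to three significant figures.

F·D/τ = CL·Css → τ = F·D / (CL·Css).
τ = 0.72 × 1480 / (27.8 × 19) = 2.017 h

2.02 h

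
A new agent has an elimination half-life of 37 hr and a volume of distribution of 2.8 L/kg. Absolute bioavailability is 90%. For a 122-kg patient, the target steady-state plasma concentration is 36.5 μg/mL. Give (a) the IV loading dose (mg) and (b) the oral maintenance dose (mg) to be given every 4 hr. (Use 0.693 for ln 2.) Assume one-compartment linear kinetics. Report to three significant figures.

(a) 12500 mg; (b) 1040 mg

Vd(total) = 122 kg × 2.8 L/kg = 341.6 L
LD = Vd × C = 341.6 × 36.5 = 12470 mg
CL = 0.693 × Vd / t½ = 0.693 × 341.6 / 37 = 6.398 L/h
D = CL × Css × τ / F = 6.398 × 36.5 × 4 / 0.9 = 1038 mg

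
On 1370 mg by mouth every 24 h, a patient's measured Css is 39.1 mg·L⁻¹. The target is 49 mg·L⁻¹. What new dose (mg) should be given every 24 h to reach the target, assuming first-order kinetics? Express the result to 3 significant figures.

For first-order elimination, Css ∝ F·D/(CL·τ); F and CL are unchanged, so Css ∝ D/τ.
D₂ = D₁ × (Css,target / Css,current) = 1370 × 49/39.1 = 1717 mg

1720 mg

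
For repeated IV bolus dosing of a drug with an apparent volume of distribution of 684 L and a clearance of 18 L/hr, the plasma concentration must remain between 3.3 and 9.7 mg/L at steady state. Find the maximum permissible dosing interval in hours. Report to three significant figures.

k = CL / Vd = 18.00 / 684.0 = 0.02632 h⁻¹
Between IV bolus doses, concentration decays as C = C₀·e^(−kτ), so C_peak/C_trough = e^(kτ).
τ_max = ln(C_peak/C_trough) / k = ln(9.7/3.3) / 0.02632 = 1.078 / 0.02632 = 40.96 h

41.0 h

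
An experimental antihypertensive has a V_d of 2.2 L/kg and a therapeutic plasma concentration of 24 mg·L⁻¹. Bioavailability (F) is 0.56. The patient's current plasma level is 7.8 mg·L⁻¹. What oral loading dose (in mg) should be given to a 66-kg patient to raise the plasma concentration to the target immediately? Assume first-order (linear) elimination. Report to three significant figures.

Total Vd = 2.2 × 66 = 145.2 L
The loading dose fills Vd to the target concentration.
Concentration deficit ΔC = 24 − 7.8 = 16.20 mg/L
LD = Vd × ΔC / F = 145.2 × 16.20 / 0.56 = 4200 mg

4200 mg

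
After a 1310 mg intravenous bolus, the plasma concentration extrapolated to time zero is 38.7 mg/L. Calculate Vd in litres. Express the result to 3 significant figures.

33.9 L

Immediately after an IV bolus, C₀ = Dose / Vd, so Vd = Dose / C₀.
Vd = 1310 / 38.7 = 33.85 L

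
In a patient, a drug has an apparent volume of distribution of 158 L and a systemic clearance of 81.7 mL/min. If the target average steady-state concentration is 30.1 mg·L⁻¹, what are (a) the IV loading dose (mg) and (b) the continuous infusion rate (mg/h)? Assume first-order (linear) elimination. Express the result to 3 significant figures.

(a) 4760 mg; (b) 148 mg/h

Loading dose = Vd × C = 158.0 × 30.1 = 4756 mg
Convert clearance: 81.7 mL/min × 60 min/h ÷ 1000 mL/L = 4.902 L/h
Maintenance: replace elimination → rate = CL × Css = 4.902 × 30.1 = 147.6 mg/h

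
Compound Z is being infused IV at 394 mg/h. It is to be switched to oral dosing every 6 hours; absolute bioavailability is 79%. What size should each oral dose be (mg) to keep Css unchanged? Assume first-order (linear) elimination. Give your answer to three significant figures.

To maintain the same Css, the systemic dosing rate must be unchanged: F·D/τ = infusion rate.
D = rate × τ / F = 394 × 6 / 0.79 = 2992 mg

2990 mg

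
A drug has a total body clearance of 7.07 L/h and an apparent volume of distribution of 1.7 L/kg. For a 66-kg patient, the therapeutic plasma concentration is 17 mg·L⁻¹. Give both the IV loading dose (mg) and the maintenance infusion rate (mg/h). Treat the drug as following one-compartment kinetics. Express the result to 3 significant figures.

(a) 1910 mg; (b) 120 mg/h

Total Vd = 1.7 × 66 = 112.2 L
LD = Vd · C_target = 112.2 × 17 = 1907 mg
Maintenance: replace elimination → rate = CL × Css = 7.070 × 17 = 120.2 mg/h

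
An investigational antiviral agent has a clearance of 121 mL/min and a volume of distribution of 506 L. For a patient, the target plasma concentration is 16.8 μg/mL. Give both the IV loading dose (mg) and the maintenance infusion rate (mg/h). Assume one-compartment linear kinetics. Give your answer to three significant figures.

(a) 8500 mg; (b) 122 mg/h

Loading dose = Vd × C = 506.0 × 16.8 = 8501 mg
Convert clearance: 121 mL/min × 60 min/h ÷ 1000 mL/L = 7.260 L/h
Infusion rate = 7.260 L/h × 16.8 mg/L = 122.0 mg/h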